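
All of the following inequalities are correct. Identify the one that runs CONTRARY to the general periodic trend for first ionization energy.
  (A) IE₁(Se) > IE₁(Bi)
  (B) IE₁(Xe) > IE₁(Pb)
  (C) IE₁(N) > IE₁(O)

(C)

The general trend: first ionization energy increases across a period and decreases down a group.
(A) Se (period 4, group 16) vs Bi (period 6, group 15): the stated order agrees with the simple trend.
(B) Xe (period 5, group 18) vs Pb (period 6, group 14): the stated order agrees with the simple trend.
(C) N (period 2, group 15) vs O (period 2, group 16): the stated order contradicts the simple trend.
The exception is (C): pairing an electron in O's 2p⁴ costs repulsion energy, so O ionizes more easily than half-filled N (2p³).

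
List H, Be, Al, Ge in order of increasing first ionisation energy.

H is in period 1, group 1; Be is in period 2, group 2; Al is in period 3, group 13; Ge is in period 4, group 14.
Across a period the outer electron is held more tightly (higher IE₁); down a group it sits in a higher shell, more shielded, and comes off more easily.
These sit on a diagonal, where the across-period and down-group effects partly cancel.
Ge > Al: period and group pull opposite ways; the across-period shift dominates (762 vs 578 kJ/mol).
Be > Ge: period and group pull opposite ways; the down-group shift dominates (900 vs 762 kJ/mol).
H > Be: the two effects oppose for this pair; the down-group effect wins (1312 vs 900 kJ/mol).
Approximate values (kJ/mol): H 1312, Be 900, Al 578, Ge 762.
So from lowest to highest: Al < Ge < Be < H.

Al < Ge < Be < H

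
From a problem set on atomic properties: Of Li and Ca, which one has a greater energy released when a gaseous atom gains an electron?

Li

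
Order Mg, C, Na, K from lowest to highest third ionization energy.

K < C < Na < Mg

IE_3 is the cost of taking one more electron from the +2 cation: Mg²⁺ is the bare [Ne] core; C²⁺ still has 2 valence electrons; Na²⁺ is already 1 electron into the core; K²⁺ is already 1 electron into the core.
Usually core removal costs more than valence removal, but here the competition is close: a tightly held n=2 valence electron can cost more to remove than an n=3 core electron, so the actual values have to decide it.
Tabulated IE_3 (kJ/mol): Mg 7733, C 4620, Na 6910, K 4420.
Putting it together, IE_3: K < C < Na < Mg.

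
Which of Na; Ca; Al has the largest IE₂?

The second ionization energy removes an electron from the +1 ion. For each element: Na⁺ is the bare [Ne] core; Ca⁺ still has 1 valence electron; Al⁺ still has 2 valence electrons.
Breaking into a closed-shell core is much more expensive than removing a leftover valence electron — Na has the largest IE_2 here.
Valence configurations: Ca⁺ [Ar]4s¹, Al⁺ [Ne]3s².
The numbers (kJ/mol): Na 4562, Ca 1145, Al 1817.
Putting it together, IE_2: Ca < Al < Na.

Na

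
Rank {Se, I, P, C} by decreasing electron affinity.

I > Se > C > P

C is in period 2, group 14; P is in period 3, group 15; Se is in period 4, group 16; I is in period 5, group 17.
Atoms with high Z_eff and room in the valence shell (especially the halogens) have the most exothermic electron affinities.
A diagonal step moves right (one effect) and down (the opposite effect) at once.
C > P: period and group pull opposite ways; the down-group shift dominates (122 vs 72 kJ/mol).
Se > C: period and group pull opposite ways; the across-period shift dominates (195 vs 122 kJ/mol).
I > Se: the two effects oppose for this pair; the across-period effect wins (295 vs 195 kJ/mol).
Tabulated electron affinity (kJ/mol): C 122, P 72, Se 195, I 295.
So from highest to lowest: I > Se > C > P.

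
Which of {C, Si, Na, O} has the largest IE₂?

Na

The second ionization energy removes an electron from the +1 ion. For each element: C⁺ still has 3 valence electrons; Si⁺ still has 3 valence electrons; Na⁺ is the bare [Ne] core; O⁺ still has 5 valence electrons.
Pulling an electron out of a noble-gas core costs far more than removing a remaining valence electron, so Na sits at the high end of IE_2.
Valence configurations: C⁺ [He]2s²2p¹, Si⁺ [Ne]3s²3p¹, O⁺ [He]2s²2p³.
The numbers (kJ/mol): C 2353, Si 1577, Na 4562, O 3388.
Hence IE_2: Si < C < O < Na.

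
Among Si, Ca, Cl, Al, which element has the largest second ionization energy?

Cl

After 1 electron has been removed, what remains? Si⁺ still has 3 valence electrons; Ca⁺ still has 1 valence electron; Cl⁺ still has 6 valence electrons; Al⁺ still has 2 valence electrons.
All are still removing valence electrons, so compare the +1 ions as you would atoms: IE_2 generally rises across a period (higher Z_eff) and falls down a group (larger shell), subject to the usual subshell exceptions.
Valence configurations: Si⁺ [Ne]3s²3p¹, Ca⁺ [Ar]4s¹, Cl⁺ [Ne]3s²3p⁴, Al⁺ [Ne]3s².
Si⁺ loses a lone 3p electron whereas Al⁺ must break into a filled 3s² pair, so IE_2(Al) > IE_2(Si) even though Si has the higher nuclear charge.
Approximate IE_2 values (kJ/mol): Si 1577, Ca 1145, Cl 2298, Al 1817.
So the second ionization energies run Ca < Si < Al < Cl.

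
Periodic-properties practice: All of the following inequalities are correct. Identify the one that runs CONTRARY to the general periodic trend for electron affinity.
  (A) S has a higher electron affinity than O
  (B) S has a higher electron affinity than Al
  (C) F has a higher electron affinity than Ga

(A)

The general trend: electron affinity increases across a period and decreases down a group.
(A) S (period 3, group 16) vs O (period 2, group 16): the stated order contradicts the simple trend.
(B) S (period 3, group 16) vs Al (period 3, group 13): the stated order agrees with the simple trend.
(C) F (period 2, group 17) vs Ga (period 4, group 13): the stated order agrees with the simple trend.
The exception is (A): the compact 2p subshell of O repels the added electron more than S's larger 3p does.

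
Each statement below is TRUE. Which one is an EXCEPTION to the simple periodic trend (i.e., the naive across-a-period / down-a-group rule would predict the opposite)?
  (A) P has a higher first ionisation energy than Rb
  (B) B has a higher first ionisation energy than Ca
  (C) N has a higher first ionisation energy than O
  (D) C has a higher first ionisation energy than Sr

The general trend: first ionisation energy increases across a period and decreases down a group.
(A) P (period 3, group 15) vs Rb (period 5, group 1): the stated order agrees with the simple trend.
(B) B (period 2, group 13) vs Ca (period 4, group 2): the stated order agrees with the simple trend.
(C) N (period 2, group 15) vs O (period 2, group 16): the stated order contradicts the simple trend.
(D) C (period 2, group 14) vs Sr (period 5, group 2): the stated order agrees with the simple trend.
The exception is (C): pairing an electron in O's 2p⁴ costs repulsion energy, so O ionizes more easily than half-filled N (2p³).

(C)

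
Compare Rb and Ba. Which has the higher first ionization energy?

Across a period the outer electron is held more tightly (higher IE₁); down a group it sits in a higher shell, more shielded, and comes off more easily.
A diagonal step moves right (one effect) and down (the opposite effect) at once.
Ba > Rb: the two effects oppose for this pair; the across-period effect wins (503 vs 403 kJ/mol).
Tabulated first ionization energy (kJ/mol): Rb 403, Ba 503.
So Ba has the higher first ionization energy (Ba > Rb).

Ba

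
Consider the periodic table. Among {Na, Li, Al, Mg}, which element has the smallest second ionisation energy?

Consider each +1 ion: Na⁺ is the bare [Ne] core; Li⁺ is the bare [He] core; Al⁺ still has 2 valence electrons; Mg⁺ still has 1 valence electron.
Breaking into a closed-shell core is much more expensive than removing a leftover valence electron — Na and Li have the largest IE_2 here.
Valence configurations: Al⁺ [Ne]3s², Mg⁺ [Ne]3s¹.
The numbers (kJ/mol): Na 4562, Li 7298, Al 1817, Mg 1451.
Putting it together, IE_2: Mg < Al < Na < Li.

Mg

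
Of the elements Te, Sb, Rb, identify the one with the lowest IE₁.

Rb is in period 5, group 1; Sb is in period 5, group 15; Te is in period 5, group 16.
Removing the outermost electron gets harder across a period and easier down a group.
All lie in period 5, so first ionization energy increases left to right.
The lowest IE₁ among these belongs to Rb.

Rb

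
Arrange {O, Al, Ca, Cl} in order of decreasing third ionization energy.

O, Ca, Cl, Al

The third ionization energy removes an electron from the +2 ion. For each element: O²⁺ still has 4 valence electrons; Al²⁺ still has 1 valence electron; Ca²⁺ is the bare [Ar] core; Cl²⁺ still has 5 valence electrons.
Usually core removal costs more than valence removal, but here the competition is close: a tightly held n=2 valence electron can cost more to remove than an n=3 core electron, so the actual values have to decide it.
Valence configurations: O²⁺ [He]2s²2p², Al²⁺ [Ne]3s¹, Cl²⁺ [Ne]3s²3p³.
Approximate IE_3 values (kJ/mol): O 5300, Al 2745, Ca 4912, Cl 3822.
Putting it together, IE_3: Al < Cl < Ca < O.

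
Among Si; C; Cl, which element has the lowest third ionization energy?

Si

After 2 electrons have been removed, what remains? Si²⁺ still has 2 valence electrons; C²⁺ still has 2 valence electrons; Cl²⁺ still has 5 valence electrons.
All are still removing valence electrons, so compare the +2 ions as you would atoms: IE_3 generally rises across a period (higher Z_eff) and falls down a group (larger shell), subject to the usual subshell exceptions.
Valence configurations: Si²⁺ [Ne]3s², C²⁺ [He]2s², Cl²⁺ [Ne]3s²3p³.
The numbers (kJ/mol): Si 3232, C 4620, Cl 3822.
So the third ionization energies run Si < Cl < C.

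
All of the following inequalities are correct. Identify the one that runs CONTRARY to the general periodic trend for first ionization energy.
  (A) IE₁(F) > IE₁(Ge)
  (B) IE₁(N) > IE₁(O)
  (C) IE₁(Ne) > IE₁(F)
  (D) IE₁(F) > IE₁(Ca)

The general trend: first ionization energy increases across a period and decreases down a group.
(A) F (period 2, group 17) vs Ge (period 4, group 14): the stated order agrees with the simple trend.
(B) N (period 2, group 15) vs O (period 2, group 16): the stated order contradicts the simple trend.
(C) Ne (period 2, group 18) vs F (period 2, group 17): the stated order agrees with the simple trend.
(D) F (period 2, group 17) vs Ca (period 4, group 2): the stated order agrees with the simple trend.
The exception is (B): pairing an electron in O's 2p⁴ costs repulsion energy, so O ionizes more easily than half-filled N (2p³).

(B)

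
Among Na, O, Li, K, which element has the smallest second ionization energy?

K

The second ionization energy removes an electron from the +1 ion. For each element: Na⁺ is the bare [Ne] core; O⁺ still has 5 valence electrons; Li⁺ is the bare [He] core; K⁺ is the bare [Ar] core.
Usually core removal costs more than valence removal, but here the competition is close: a tightly held n=2 valence electron can cost more to remove than an n=3 core electron, so the actual values have to decide it.
Tabulated IE_2 (kJ/mol): Na 4562, O 3388, Li 7298, K 3052.
Hence IE_2: K < O < Na < Li.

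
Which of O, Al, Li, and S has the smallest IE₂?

The second ionization energy removes an electron from the +1 ion. For each element: O⁺ still has 5 valence electrons; Al⁺ still has 2 valence electrons; Li⁺ is the bare [He] core; S⁺ still has 5 valence electrons.
Breaking into a closed-shell core is much more expensive than removing a leftover valence electron — Li has the largest IE_2 here.
Valence configurations: O⁺ [He]2s²2p³, Al⁺ [Ne]3s², S⁺ [Ne]3s²3p³.
Tabulated IE_2 (kJ/mol): O 3388, Al 1817, Li 7298, S 2252.
So the second ionization energies run Al < S < O < Li.

Al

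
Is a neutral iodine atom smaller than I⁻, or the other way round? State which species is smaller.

I

Forming I⁻ adds 1 electron to I. More electron–electron repulsion in the same shell, with unchanged nuclear charge, lets the cloud expand.
An anion is larger than its parent atom: I⁻ > I.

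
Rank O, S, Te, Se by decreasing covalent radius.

O is in period 2, group 16; S is in period 3, group 16; Se is in period 4, group 16; Te is in period 5, group 16.
Radius decreases left→right (rising Z_eff, same n) and increases top→bottom (higher n).
All are in group 16, so atomic radius increases down the group.
So from largest to smallest: Te > Se > S > O.

Te, Se, S, O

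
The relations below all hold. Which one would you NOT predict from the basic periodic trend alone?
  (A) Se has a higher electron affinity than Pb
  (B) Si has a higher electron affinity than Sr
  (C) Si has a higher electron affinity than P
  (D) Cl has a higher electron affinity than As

(C)

The general trend: electron affinity increases across a period and decreases down a group.
(A) Se (period 4, group 16) vs Pb (period 6, group 14): the stated order agrees with the simple trend.
(B) Si (period 3, group 14) vs Sr (period 5, group 2): the stated order agrees with the simple trend.
(C) Si (period 3, group 14) vs P (period 3, group 15): the stated order contradicts the simple trend.
(D) Cl (period 3, group 17) vs As (period 4, group 15): the stated order agrees with the simple trend.
The exception is (C): adding an electron to P's half-filled 3p³ is unfavourable, so Si (3p²) has the more exothermic EA.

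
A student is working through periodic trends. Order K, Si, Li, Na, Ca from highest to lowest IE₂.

Li, Na, K, Si, Ca

IE_2 is the cost of taking one more electron from the +1 cation: K⁺ is the bare [Ar] core; Si⁺ still has 3 valence electrons; Li⁺ is the bare [He] core; Na⁺ is the bare [Ne] core; Ca⁺ still has 1 valence electron.
Pulling an electron out of a noble-gas core costs far more than removing a remaining valence electron, so K, Na and Li sit at the high end of IE_2.
Valence configurations: Si⁺ [Ne]3s²3p¹, Ca⁺ [Ar]4s¹.
Tabulated IE_2 (kJ/mol): K 3052, Si 1577, Li 7298, Na 4562, Ca 1145.
Overall IE_2 order: Ca < Si < K < Na < Li.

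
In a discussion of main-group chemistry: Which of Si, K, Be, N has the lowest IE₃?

Si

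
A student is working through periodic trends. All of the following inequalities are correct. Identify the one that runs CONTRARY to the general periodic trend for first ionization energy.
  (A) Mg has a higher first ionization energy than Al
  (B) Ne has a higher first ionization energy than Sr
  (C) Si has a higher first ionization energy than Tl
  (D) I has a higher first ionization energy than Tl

(A)

The general trend: first ionization energy increases across a period and decreases down a group.
(A) Mg (period 3, group 2) vs Al (period 3, group 13): the stated order contradicts the simple trend.
(B) Ne (period 2, group 18) vs Sr (period 5, group 2): the stated order agrees with the simple trend.
(C) Si (period 3, group 14) vs Tl (period 6, group 13): the stated order agrees with the simple trend.
(D) I (period 5, group 17) vs Tl (period 6, group 13): the stated order agrees with the simple trend.
The exception is (A): Al's single 3p electron is easier to remove than one from Mg's filled 3s².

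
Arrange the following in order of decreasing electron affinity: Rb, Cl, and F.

Cl > F > Rb

F is in period 2, group 17; Cl is in period 3, group 17; Rb is in period 5, group 1.
Electron affinity generally becomes more exothermic across a period toward the halogens and less exothermic down a group.
Neither a single period nor a single group — weigh both effects.
F > Rb: relative to Rb, both the across-period and down-group shifts push F's electron affinity up.
Cl > F: this pair runs against the simple trend — see the exception note.
Note the exception: Cl has a higher electron affinity than F, contrary to the simple trend — F's small 2p subshell makes the incoming electron feel strong e⁻–e⁻ repulsion, so Cl actually releases more energy on gaining an electron.
Approximate values (kJ/mol): F 328, Cl 349, Rb 47.
So from highest to lowest: Cl > F > Rb.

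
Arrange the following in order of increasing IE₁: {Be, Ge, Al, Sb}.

Al < Ge < Sb < Be

Be is in period 2, group 2; Al is in period 3, group 13; Ge is in period 4, group 14; Sb is in period 5, group 15.
Removing the outermost electron gets harder across a period and easier down a group.
A diagonal step moves right (one effect) and down (the opposite effect) at once.
Ge > Al: period and group pull opposite ways; the across-period shift dominates (762 vs 578 kJ/mol).
Sb > Ge: the two effects oppose for this pair; the across-period effect wins (831 vs 762 kJ/mol).
Be > Sb: period and group pull opposite ways; the down-group shift dominates (900 vs 831 kJ/mol).
For reference (kJ/mol): Be 900, Al 578, Ge 762, Sb 831.
So from lowest to highest: Al < Ge < Sb < Be.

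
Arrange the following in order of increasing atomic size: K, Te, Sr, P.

P is in period 3, group 15; K is in period 4, group 1; Sr is in period 5, group 2; Te is in period 5, group 16.
Across a period the added protons contract the valence shell; down a group each new principal shell makes the atom larger.
These span different periods and groups, so the two trends combine.
Te > P: the two effects oppose for this pair; the down-group effect wins (136 vs 111 pm).
Sr > Te: both are in period 5; the period trend gives Sr the larger value.
K > Sr: period and group pull opposite ways; the across-period shift dominates (196 vs 185 pm).
Tabulated atomic radius (pm): P 111, K 196, Sr 185, Te 136.
So from smallest to largest: P < Te < Sr < K.

P, Te, Sr, K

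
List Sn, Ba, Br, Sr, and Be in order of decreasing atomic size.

Be is in period 2, group 2; Br is in period 4, group 17; Sr is in period 5, group 2; Sn is in period 5, group 14; Ba is in period 6, group 2.
Radius decreases left→right (rising Z_eff, same n) and increases top→bottom (higher n).
Here both period and group differ, so the two effects have to be weighed against each other.
Br > Be: the two effects oppose for this pair; the down-group effect wins (114 vs 102 pm).
Sn > Br: relative to Br, both the across-period and down-group shifts push Sn's atomic radius up.
Sr > Sn: Sr lies to the left of Sn in period 5, so the across-period effect alone puts Sr larger.
Ba > Sr: Ba sits below Sr in group 2, so the down-group effect alone puts Ba larger.
Tabulated atomic radius (pm): Be 102, Br 114, Sr 185, Sn 140, Ba 196.
So from largest to smallest: Ba > Sr > Sn > Br > Be.

Ba > Sr > Sn > Br > Be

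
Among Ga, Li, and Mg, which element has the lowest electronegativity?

Li is in period 2, group 1; Mg is in period 3, group 2; Ga is in period 4, group 13.
EN rises left→right (higher Z_eff, smaller atoms) and falls top→bottom (larger, more shielded atoms).
These sit on a diagonal, where the across-period and down-group effects partly cancel.
Mg > Li: period and group pull opposite ways; the across-period shift dominates (1.31 vs 0.98).
Ga > Mg: the two effects oppose for this pair; the across-period effect wins (1.81 vs 1.31).
For reference (Pauling): Li 0.98, Mg 1.31, Ga 1.81.
The lowest electronegativity among these belongs to Li.

Li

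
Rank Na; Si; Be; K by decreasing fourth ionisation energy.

Be, Na, K, Si

IE_4 is the cost of taking one more electron from the +3 cation: Na³⁺ is already 2 electrons into the core; Si³⁺ still has 1 valence electron; Be³⁺ is already 1 electron into the core; K³⁺ is already 2 electrons into the core.
Breaking into a closed-shell core is much more expensive than removing a leftover valence electron — K, Na and Be have the largest IE_4 here.
The numbers (kJ/mol): Na 9543, Si 4356, Be 21007, K 5877.
So the fourth ionization energies run Si < K < Na < Be.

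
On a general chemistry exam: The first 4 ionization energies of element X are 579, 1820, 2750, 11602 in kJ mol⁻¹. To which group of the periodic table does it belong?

Look for the largest jump between consecutive ionization energies: IE4/IE3 ≈ 4.2, far larger than any earlier ratio.
That jump marks the point where a core electron is being removed. So the atom has 3 valence electrons.
A main-group element with 3 valence electrons is in group 13.

Group 13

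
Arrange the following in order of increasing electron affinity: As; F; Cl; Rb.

Rb, As, F, Cl

F is in period 2, group 17; Cl is in period 3, group 17; As is in period 4, group 15; Rb is in period 5, group 1.
Adding an electron releases more energy for atoms nearer the top right (short of the noble gases).
Neither a single period nor a single group — weigh both effects.
As > Rb: relative to Rb, both the across-period and down-group shifts push As's electron affinity up.
F > As: relative to As, both the across-period and down-group shifts push F's electron affinity up.
Cl > F: this pair runs against the simple trend — see the exception note.
Note the exception: Cl has a higher electron affinity than F, contrary to the simple trend — F's small 2p subshell makes the incoming electron feel strong e⁻–e⁻ repulsion, so Cl actually releases more energy on gaining an electron.
Approximate values (kJ/mol): F 328, Cl 349, As 78, Rb 47.
So from lowest to highest: Rb < As < F < Cl.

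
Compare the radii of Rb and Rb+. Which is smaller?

Forming Rb+ removes 1 electron from Rb. Fewer electrons for the same nuclear charge means less shielding and a higher Z_eff on the remaining electrons, and for main-group metals the entire outer shell is lost.
A cation is smaller than its parent atom: Rb+ < Rb.

Rb+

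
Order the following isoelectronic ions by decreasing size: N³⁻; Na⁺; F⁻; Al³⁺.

N³⁻ > F⁻ > Na⁺ > Al³⁺

All of these have 10 electrons, so size is governed by nuclear charge alone: the more protons, the stronger the pull on the same electron cloud, and the smaller the ion.
Nuclear charges: Al³⁺ (Z=13), Na⁺ (Z=11), F⁻ (Z=9), N³⁻ (Z=7).
Largest to smallest: N³⁻ > F⁻ > Na⁺ > Al³⁺.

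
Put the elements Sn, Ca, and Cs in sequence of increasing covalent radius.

Sn < Ca < Cs

Ca is in period 4, group 2; Sn is in period 5, group 14; Cs is in period 6, group 1.
Moving right in a period, electrons are added to the same shell under a stronger nuclear pull, so atoms get smaller; moving down, a new shell is opened and atoms get larger.
Here both period and group differ, so the two effects have to be weighed against each other.
Ca > Sn: the two effects oppose for this pair; the across-period effect wins (171 vs 140 pm).
Cs > Ca: both effects reinforce here, so Cs is clearly the larger of the two.
For reference (pm): Ca 171, Sn 140, Cs 232.
So from smallest to largest: Sn < Ca < Cs.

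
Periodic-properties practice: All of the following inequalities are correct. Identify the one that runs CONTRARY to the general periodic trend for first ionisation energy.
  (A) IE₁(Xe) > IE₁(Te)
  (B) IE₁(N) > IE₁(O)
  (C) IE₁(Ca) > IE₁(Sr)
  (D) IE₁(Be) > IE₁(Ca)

The general trend: first ionisation energy increases across a period and decreases down a group.
(A) Xe (period 5, group 18) vs Te (period 5, group 16): the stated order agrees with the simple trend.
(B) N (period 2, group 15) vs O (period 2, group 16): the stated order contradicts the simple trend.
(C) Ca (period 4, group 2) vs Sr (period 5, group 2): the stated order agrees with the simple trend.
(D) Be (period 2, group 2) vs Ca (period 4, group 2): the stated order agrees with the simple trend.
The exception is (B): pairing an electron in O's 2p⁴ costs repulsion energy, so O ionizes more easily than half-filled N (2p³).

(B)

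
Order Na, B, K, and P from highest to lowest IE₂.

Consider each +1 ion: Na⁺ is the bare [Ne] core; B⁺ still has 2 valence electrons; K⁺ is the bare [Ar] core; P⁺ still has 4 valence electrons.
Pulling an electron out of a noble-gas core costs far more than removing a remaining valence electron, so K and Na sit at the high end of IE_2.
Valence configurations: B⁺ [He]2s², P⁺ [Ne]3s²3p².
Approximate IE_2 values (kJ/mol): Na 4562, B 2427, K 3052, P 1907.
Putting it together, IE_2: P < B < K < Na.

Na, K, B, P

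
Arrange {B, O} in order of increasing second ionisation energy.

B, O

The second ionization energy removes an electron from the +1 ion. For each element: B⁺ still has 2 valence electrons; O⁺ still has 5 valence electrons.
All are still removing valence electrons, so compare the +1 ions as you would atoms: IE_2 generally rises across a period (higher Z_eff) and falls down a group (larger shell), subject to the usual subshell exceptions.
Valence configurations: B⁺ [He]2s², O⁺ [He]2s²2p³.
The numbers (kJ/mol): B 2427, O 3388.
Putting it together, IE_2: B < O.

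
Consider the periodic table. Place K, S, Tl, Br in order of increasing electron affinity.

Tl, K, S, Br

S is in period 3, group 16; K is in period 4, group 1; Br is in period 4, group 17; Tl is in period 6, group 13.
Electron affinity generally becomes more exothermic across a period toward the halogens and less exothermic down a group.
Here both period and group differ, so the two effects have to be weighed against each other.
K > Tl: the two effects oppose for this pair; the down-group effect wins (48 vs 19 kJ/mol).
S > K: relative to K, both the across-period and down-group shifts push S's electron affinity up.
Br > S: period and group pull opposite ways; the across-period shift dominates (325 vs 200 kJ/mol).
Tabulated electron affinity (kJ/mol): S 200, K 48, Br 325, Tl 19.
So from lowest to highest: Tl < K < S < Br.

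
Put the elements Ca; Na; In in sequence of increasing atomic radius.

In < Na < Ca

Na is in period 3, group 1; Ca is in period 4, group 2; In is in period 5, group 13.
Radius decreases left→right (rising Z_eff, same n) and increases top→bottom (higher n).
These sit on a diagonal, where the across-period and down-group effects partly cancel.
Na > In: the two effects oppose for this pair; the across-period effect wins (155 vs 142 pm).
Ca > Na: the two effects oppose for this pair; the down-group effect wins (171 vs 155 pm).
Tabulated atomic radius (pm): Na 155, Ca 171, In 142.
So from smallest to largest: In < Na < Ca.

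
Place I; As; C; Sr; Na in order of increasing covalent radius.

C < As < I < Na < Sr

Moving right in a period, electrons are added to the same shell under a stronger nuclear pull, so atoms get smaller; moving down, a new shell is opened and atoms get larger.
These span different periods and groups, so the two trends combine.
As > C: period and group pull opposite ways; the down-group shift dominates (121 vs 75 pm).
I > As: the two effects oppose for this pair; the down-group effect wins (133 vs 121 pm).
Na > I: period and group pull opposite ways; the across-period shift dominates (155 vs 133 pm).
Sr > Na: period and group pull opposite ways; the down-group shift dominates (185 vs 155 pm).
For reference (pm): C 75, Na 155, As 121, Sr 185, I 133.
So from smallest to largest: C < As < I < Na < Sr.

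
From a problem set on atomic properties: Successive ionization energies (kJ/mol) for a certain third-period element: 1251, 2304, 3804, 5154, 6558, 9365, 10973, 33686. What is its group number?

Group 17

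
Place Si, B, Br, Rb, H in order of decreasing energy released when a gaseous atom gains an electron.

Br > Si > H > Rb > B

Atoms with high Z_eff and room in the valence shell (especially the halogens) have the most exothermic electron affinities.
These span different periods and groups, so the two trends combine.
Rb > B: this pair runs against the simple trend — see the exception note.
H > Rb: H sits above Rb in group 1, so the down-group effect alone puts H higher.
Si > H: the two effects oppose for this pair; the across-period effect wins (134 vs 73 kJ/mol).
Br > Si: the two effects oppose for this pair; the across-period effect wins (325 vs 134 kJ/mol).
Note the exception: Rb has a higher electron affinity than B, contrary to the simple trend — B's ns²np¹ configuration gives only a small electron affinity — the sparsely filled np subshell binds an added electron weakly.
Tabulated electron affinity (kJ/mol): H 73, B 27, Si 134, Br 325, Rb 47.
So from highest to lowest: Br > Si > H > Rb > B.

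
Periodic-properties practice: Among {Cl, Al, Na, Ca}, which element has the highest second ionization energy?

Na

After 1 electron has been removed, what remains? Cl⁺ still has 6 valence electrons; Al⁺ still has 2 valence electrons; Na⁺ is the bare [Ne] core; Ca⁺ still has 1 valence electron.
Breaking into a closed-shell core is much more expensive than removing a leftover valence electron — Na has the largest IE_2 here.
Valence configurations: Cl⁺ [Ne]3s²3p⁴, Al⁺ [Ne]3s², Ca⁺ [Ar]4s¹.
Approximate IE_2 values (kJ/mol): Cl 2298, Al 1817, Na 4562, Ca 1145.
Overall IE_2 order: Ca < Al < Cl < Na.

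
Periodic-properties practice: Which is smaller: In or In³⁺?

Forming In³⁺ removes 3 electrons from In. Fewer electrons for the same nuclear charge means less shielding and a higher Z_eff on the remaining electrons, and for main-group metals the entire outer shell is lost.
A cation is smaller than its parent atom: In³⁺ < In.

In³⁺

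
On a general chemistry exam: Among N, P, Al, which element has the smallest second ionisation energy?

After 1 electron has been removed, what remains? N⁺ still has 4 valence electrons; P⁺ still has 4 valence electrons; Al⁺ still has 2 valence electrons.
All are still removing valence electrons, so compare the +1 ions as you would atoms: IE_2 generally rises across a period (higher Z_eff) and falls down a group (larger shell), subject to the usual subshell exceptions.
Valence configurations: N⁺ [He]2s²2p², P⁺ [Ne]3s²3p², Al⁺ [Ne]3s².
Tabulated IE_2 (kJ/mol): N 2856, P 1907, Al 1817.
So the second ionization energies run Al < P < N.

Al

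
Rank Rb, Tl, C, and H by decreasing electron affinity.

H is in period 1, group 1; C is in period 2, group 14; Rb is in period 5, group 1; Tl is in period 6, group 13.
Atoms with high Z_eff and room in the valence shell (especially the halogens) have the most exothermic electron affinities.
These span different periods and groups, so the two trends combine.
Rb > Tl: the two effects oppose for this pair; the down-group effect wins (47 vs 19 kJ/mol).
H > Rb: H sits above Rb in group 1, so the down-group effect alone puts H higher.
C > H: period and group pull opposite ways; the across-period shift dominates (122 vs 73 kJ/mol).
For reference (kJ/mol): H 73, C 122, Rb 47, Tl 19.
So from highest to lowest: C > H > Rb > Tl.

C, H, Rb, Tl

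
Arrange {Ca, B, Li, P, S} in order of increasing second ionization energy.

After 1 electron has been removed, what remains? Ca⁺ still has 1 valence electron; B⁺ still has 2 valence electrons; Li⁺ is the bare [He] core; P⁺ still has 4 valence electrons; S⁺ still has 5 valence electrons.
Pulling an electron out of a noble-gas core costs far more than removing a remaining valence electron, so Li sits at the high end of IE_2.
Valence configurations: Ca⁺ [Ar]4s¹, B⁺ [He]2s², P⁺ [Ne]3s²3p², S⁺ [Ne]3s²3p³.
The numbers (kJ/mol): Ca 1145, B 2427, Li 7298, P 1907, S 2252.
Overall IE_2 order: Ca < P < S < B < Li.

Ca < P < S < B < Li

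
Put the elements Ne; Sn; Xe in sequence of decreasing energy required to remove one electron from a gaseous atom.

Ne, Xe, Sn

Ne is in period 2, group 18; Sn is in period 5, group 14; Xe is in period 5, group 18.
First ionization energy rises across a period (greater Z_eff holds electrons more tightly) and falls down a group (valence electrons are farther from the nucleus).
These span different periods and groups, so the two trends combine.
Xe > Sn: both are in period 5; the period trend gives Xe the larger value.
Ne > Xe: Ne sits above Xe in group 18, so the down-group effect alone puts Ne higher.
For reference (kJ/mol): Ne 2081, Sn 709, Xe 1170.
So from highest to lowest: Ne > Xe > Sn.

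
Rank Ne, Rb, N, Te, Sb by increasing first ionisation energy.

Rb < Sb < Te < N < Ne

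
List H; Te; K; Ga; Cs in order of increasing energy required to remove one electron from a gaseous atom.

Cs, K, Ga, Te, H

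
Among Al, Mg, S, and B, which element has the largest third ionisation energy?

Mg

After 2 electrons have been removed, what remains? Al²⁺ still has 1 valence electron; Mg²⁺ is the bare [Ne] core; S²⁺ still has 4 valence electrons; B²⁺ still has 1 valence electron.
Breaking into a closed-shell core is much more expensive than removing a leftover valence electron — Mg has the largest IE_3 here.
Valence configurations: Al²⁺ [Ne]3s¹, S²⁺ [Ne]3s²3p², B²⁺ [He]2s¹.
Tabulated IE_3 (kJ/mol): Al 2745, Mg 7733, S 3357, B 3660.
So the third ionization energies run Al < S < B < Mg.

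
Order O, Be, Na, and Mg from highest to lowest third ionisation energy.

Be > Mg > Na > O

The third ionization energy removes an electron from the +2 ion. For each element: O²⁺ still has 4 valence electrons; Be²⁺ is the bare [He] core; Na²⁺ is already 1 electron into the core; Mg²⁺ is the bare [Ne] core.
Core electrons are held far more tightly than valence electrons, so Na, Mg and Be top the IE_3 order.
The numbers (kJ/mol): O 5300, Be 14849, Na 6910, Mg 7733.
Putting it together, IE_3: O < Na < Mg < Be.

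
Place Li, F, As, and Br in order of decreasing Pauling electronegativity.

Li is in period 2, group 1; F is in period 2, group 17; As is in period 4, group 15; Br is in period 4, group 17.
Electronegativity increases across a period and decreases down a group, tracking effective nuclear charge and atomic size.
Here both period and group differ, so the two effects have to be weighed against each other.
As > Li: period and group pull opposite ways; the across-period shift dominates (2.18 vs 0.98).
Br > As: both are in period 4; the period trend gives Br the larger value.
F > Br: they share group 17; the group trend gives F the larger value.
Tabulated electronegativity (Pauling): Li 0.98, F 3.98, As 2.18, Br 2.96.
So from highest to lowest: F > Br > As > Li.

F > Br > As > Li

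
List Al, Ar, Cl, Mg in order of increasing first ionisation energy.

Mg is in period 3, group 2; Al is in period 3, group 13; Cl is in period 3, group 17; Ar is in period 3, group 18.
Across a period the outer electron is held more tightly (higher IE₁); down a group it sits in a higher shell, more shielded, and comes off more easily.
All lie in period 3; the across-period trend (first ionization energy increases left to right) applies, with the exception below.
Note the exception: Mg has a higher first ionization energy than Al, contrary to the simple trend — Al's single 3p electron is easier to remove than one from Mg's filled 3s².
For reference (kJ/mol): Mg 738, Al 578, Cl 1251, Ar 1521.
So from lowest to highest: Al < Mg < Cl < Ar.

Al, Mg, Cl, Ar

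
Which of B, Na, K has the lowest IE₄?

Consider each +3 ion: B³⁺ is the bare [He] core; Na³⁺ is already 2 electrons into the core; K³⁺ is already 2 electrons into the core.
All of these are removing an electron from a noble-gas core or deeper; the smaller core (lower principal quantum number) is held far more tightly, and within a period the higher nuclear charge binds the same core more tightly.
The numbers (kJ/mol): B 25026, Na 9543, K 5877.
Overall IE_4 order: K < Na < B.

K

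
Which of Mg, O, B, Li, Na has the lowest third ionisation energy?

The third ionization energy removes an electron from the +2 ion. For each element: Mg²⁺ is the bare [Ne] core; O²⁺ still has 4 valence electrons; B²⁺ still has 1 valence electron; Li²⁺ is already 1 electron into the core; Na²⁺ is already 1 electron into the core.
Breaking into a closed-shell core is much more expensive than removing a leftover valence electron — Na, Mg and Li have the largest IE_3 here.
Valence configurations: O²⁺ [He]2s²2p², B²⁺ [He]2s¹.
Approximate IE_3 values (kJ/mol): Mg 7733, O 5300, B 3660, Li 11815, Na 6910.
So the third ionization energies run B < O < Na < Mg < Li.

B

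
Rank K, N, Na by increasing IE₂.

Consider each +1 ion: K⁺ is the bare [Ar] core; N⁺ still has 4 valence electrons; Na⁺ is the bare [Ne] core.
Pulling an electron out of a noble-gas core costs far more than removing a remaining valence electron, so K and Na sit at the high end of IE_2.
Approximate IE_2 values (kJ/mol): K 3052, N 2856, Na 4562.
So the second ionization energies run N < K < Na.

N < K < Na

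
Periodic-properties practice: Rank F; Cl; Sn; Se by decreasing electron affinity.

F is in period 2, group 17; Cl is in period 3, group 17; Se is in period 4, group 16; Sn is in period 5, group 14.
Adding an electron releases more energy for atoms nearer the top right (short of the noble gases).
These span different periods and groups, so the two trends combine.
Se > Sn: both effects reinforce here, so Se is clearly the higher of the two.
F > Se: both effects reinforce here, so F is clearly the higher of the two.
Cl > F: this pair runs against the simple trend — see the exception note.
Note the exception: Cl has a higher electron affinity than F, contrary to the simple trend — F's small 2p subshell makes the incoming electron feel strong e⁻–e⁻ repulsion, so Cl actually releases more energy on gaining an electron.
Approximate values (kJ/mol): F 328, Cl 349, Se 195, Sn 107.
So from highest to lowest: Cl > F > Se > Sn.

Cl > F > Se > Sn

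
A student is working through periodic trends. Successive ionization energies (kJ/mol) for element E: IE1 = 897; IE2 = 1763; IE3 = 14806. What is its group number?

Look for the largest jump between consecutive ionization energies: IE3/IE2 ≈ 8.4, far larger than any earlier ratio.
That jump marks the point where a core electron is being removed. So the atom has 2 valence electrons.
A main-group element with 2 valence electrons is in group 2.

Group 2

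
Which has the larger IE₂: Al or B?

Consider each +1 ion: Al⁺ still has 2 valence electrons; B⁺ still has 2 valence electrons.
All are still removing valence electrons, so compare the +1 ions as you would atoms: IE_2 generally rises across a period (higher Z_eff) and falls down a group (larger shell), subject to the usual subshell exceptions.
Valence configurations: Al⁺ [Ne]3s², B⁺ [He]2s².
Tabulated IE_2 (kJ/mol): Al 1817, B 2427.
So the second ionization energies run Al < B.

B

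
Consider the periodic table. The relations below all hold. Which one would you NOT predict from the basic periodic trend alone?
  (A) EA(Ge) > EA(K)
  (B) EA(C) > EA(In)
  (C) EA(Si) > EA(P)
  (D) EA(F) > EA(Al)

The general trend: electron affinity increases across a period and decreases down a group.
(A) Ge (period 4, group 14) vs K (period 4, group 1): the stated order agrees with the simple trend.
(B) C (period 2, group 14) vs In (period 5, group 13): the stated order agrees with the simple trend.
(C) Si (period 3, group 14) vs P (period 3, group 15): the stated order contradicts the simple trend.
(D) F (period 2, group 17) vs Al (period 3, group 13): the stated order agrees with the simple trend.
The exception is (C): adding an electron to P's half-filled 3p³ is unfavourable, so Si (3p²) has the more exothermic EA.

(C)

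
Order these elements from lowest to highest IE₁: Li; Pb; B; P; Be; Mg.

Li, Pb, Mg, B, Be, P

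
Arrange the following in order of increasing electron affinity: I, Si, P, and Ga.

Si is in period 3, group 14; P is in period 3, group 15; Ga is in period 4, group 13; I is in period 5, group 17.
EA tends to increase across a period and decrease down a group, though the pattern is less regular than for IE or radius.
Neither a single period nor a single group — weigh both effects.
P > Ga: relative to Ga, both the across-period and down-group shifts push P's electron affinity up.
Si > P: this pair runs against the simple trend — see the exception note.
I > Si: period and group pull opposite ways; the across-period shift dominates (295 vs 134 kJ/mol).
Note the exception: Si has a higher electron affinity than P, contrary to the simple trend — adding an electron to P's half-filled 3p³ is unfavourable, so Si (3p²) has the more exothermic EA.
Approximate values (kJ/mol): Si 134, P 72, Ga 29, I 295.
So from lowest to highest: Ga < P < Si < I.

Ga, P, Si, I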